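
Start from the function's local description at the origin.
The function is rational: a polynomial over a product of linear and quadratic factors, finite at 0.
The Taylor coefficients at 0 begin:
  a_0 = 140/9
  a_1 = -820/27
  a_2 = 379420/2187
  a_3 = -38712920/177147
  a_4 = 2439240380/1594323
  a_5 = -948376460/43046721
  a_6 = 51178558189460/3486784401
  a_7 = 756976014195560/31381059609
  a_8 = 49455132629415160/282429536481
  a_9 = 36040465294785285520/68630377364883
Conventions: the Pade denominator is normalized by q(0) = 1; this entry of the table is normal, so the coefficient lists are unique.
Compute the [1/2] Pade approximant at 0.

The Pade approximant has numerator coefficients [140/9, -297844990/6372189]; denominator coefficients [1, -1490275/1416042, -56107471/4248126].

Taylor coefficients needed (read off): a_0 = 140/9, a_1 = -820/27, a_2 = 379420/2187, a_3 = -38712920/177147.
Write the denominator as Q(k) = 1 + q1*k + q2*k^2. Requiring Q*f - P = O(k^4) with deg P <= 1 kills the coefficients of k^2..k^3 in Q*f:
  k^2: a_2 + q1*a_1 + q2*a_0 = 0, i.e. 379420/2187 + (-820/27)*q1 + (140/9)*q2 = 0.
  k^3: a_3 + q1*a_2 + q2*a_1 = 0, i.e. -38712920/177147 + (379420/2187)*q1 + (-820/27)*q2 = 0.
Solving this linear system: q1 = -1490275/1416042, q2 = -56107471/4248126.
The numerator is Q*f truncated at degree 1: P0 = a_0 = 140/9; P1 = a_1 + q1*a_0 = -297844990/6372189.


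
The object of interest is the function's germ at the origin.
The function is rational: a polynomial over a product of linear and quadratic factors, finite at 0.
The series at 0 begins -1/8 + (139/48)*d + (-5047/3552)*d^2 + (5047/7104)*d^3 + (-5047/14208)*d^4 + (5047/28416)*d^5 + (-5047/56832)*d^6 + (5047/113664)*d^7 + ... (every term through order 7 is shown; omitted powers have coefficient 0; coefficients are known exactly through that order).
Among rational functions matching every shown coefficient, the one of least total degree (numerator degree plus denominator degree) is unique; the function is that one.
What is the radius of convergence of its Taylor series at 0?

The radius of convergence is 2.

No rational of total degree below 3 reproduces all 8 coefficients; solving the [2/1] Pade equations on them gives f(d) = (2*d**2/37 + 17*d/3 - 1/4)/(d + 2), whose expansion matches every shown term.
Denominator factor (d + 2): pole of order 1 at -2, modulus 2.
The radius of convergence is the smallest modulus among the singular points: 2.


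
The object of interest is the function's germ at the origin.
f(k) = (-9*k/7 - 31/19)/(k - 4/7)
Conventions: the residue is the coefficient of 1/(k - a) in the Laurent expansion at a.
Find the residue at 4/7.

At the order-1 pole 4/7 set g(k) = (k - (4/7))*f(k) = -9*k/7 - 31/19.
Simple pole: residue = g(a) at a = 4/7, which is -2203/931.

The residue is -2203/931.


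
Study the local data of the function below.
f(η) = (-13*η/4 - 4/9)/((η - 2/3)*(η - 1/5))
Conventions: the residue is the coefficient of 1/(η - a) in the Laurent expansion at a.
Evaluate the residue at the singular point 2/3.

The residue is -235/42.

At the order-1 pole 2/3 set g(η) = (η - (2/3))*f(η) = (-13*η/4 - 4/9)/(η - 1/5).
Simple pole: residue = g(a) at a = 2/3, which is -235/42.


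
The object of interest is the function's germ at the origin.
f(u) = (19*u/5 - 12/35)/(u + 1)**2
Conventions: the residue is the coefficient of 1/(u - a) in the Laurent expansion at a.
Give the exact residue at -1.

The residue is 19/5.

At the order-2 pole -1 set g(u) = (u - (-1))^2*f(u) = 19*u/5 - 12/35.
Order-2 pole: residue = g'(a); g'(-1) = 19/5, so the residue is 19/5.


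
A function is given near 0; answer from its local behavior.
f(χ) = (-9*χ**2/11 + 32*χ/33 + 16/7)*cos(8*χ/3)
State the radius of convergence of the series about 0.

The radius of convergence is infinite.

The factor cos(8*χ/3) is entire and contributes no finite singular point.
The polynomial part has no poles.
No finite singular points: the Taylor series at 0 converges everywhere.


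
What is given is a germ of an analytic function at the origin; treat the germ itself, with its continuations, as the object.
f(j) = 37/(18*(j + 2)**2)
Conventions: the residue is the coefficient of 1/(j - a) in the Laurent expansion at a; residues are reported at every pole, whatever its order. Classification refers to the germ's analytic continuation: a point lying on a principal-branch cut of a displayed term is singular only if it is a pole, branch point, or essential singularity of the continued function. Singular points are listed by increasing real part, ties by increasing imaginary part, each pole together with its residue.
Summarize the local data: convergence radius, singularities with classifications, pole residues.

Radius of convergence at 0: 2.
At -2: a pole of order 2; residue 0.

Denominator factor (j + 2)^2: pole of order 2 at -2, modulus 2.
The radius of convergence is the smallest modulus among the singular points: 2.
At the order-2 pole -2 set g(j) = (j - (-2))^2*f(j) = 37/18.
Order-2 pole: residue = g'(a); g'(-2) = 0, so the residue is 0.


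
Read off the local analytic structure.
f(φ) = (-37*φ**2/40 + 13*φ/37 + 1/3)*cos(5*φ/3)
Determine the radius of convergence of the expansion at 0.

The radius of convergence is infinite.

The factor cos(5*φ/3) is entire and contributes no finite singular point.
The polynomial part has no poles.
No finite singular points: the Taylor series at 0 converges everywhere.


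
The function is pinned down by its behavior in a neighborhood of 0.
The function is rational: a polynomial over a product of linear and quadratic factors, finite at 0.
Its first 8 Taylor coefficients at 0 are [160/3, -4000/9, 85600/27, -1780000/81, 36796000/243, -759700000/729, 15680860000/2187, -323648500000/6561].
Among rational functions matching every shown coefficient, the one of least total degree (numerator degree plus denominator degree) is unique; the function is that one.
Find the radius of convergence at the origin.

No rational of total degree below 2 reproduces all 8 coefficients; solving the [0/2] Pade equations on them gives f(x) = 16/(3*(x**2 + 5*x/6 + 1/10)), whose expansion matches every shown term.
Denominator factor (x**2 + 5*x/6 + 1/10): discriminant 53/180, real irrational roots -5/12 + (1/60)*sqrt(265) and -5/12 - (1/60)*sqrt(265); poles of order 1, moduli 5/12 - (1/60)*sqrt(265) and 5/12 + (1/60)*sqrt(265).
The radius of convergence is the smallest modulus among the singular points: 5/12 - (1/60)*sqrt(265).

The radius of convergence is 5/12 - (1/60)*sqrt(265).


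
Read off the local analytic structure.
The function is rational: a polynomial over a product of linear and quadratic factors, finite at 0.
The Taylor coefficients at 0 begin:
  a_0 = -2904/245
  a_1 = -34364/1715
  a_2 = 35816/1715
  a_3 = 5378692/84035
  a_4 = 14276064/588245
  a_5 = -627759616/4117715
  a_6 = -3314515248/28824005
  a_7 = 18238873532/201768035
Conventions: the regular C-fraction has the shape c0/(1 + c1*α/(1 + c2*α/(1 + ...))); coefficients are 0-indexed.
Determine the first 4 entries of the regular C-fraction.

The regular C-fraction coefficients are [-2904/245, -71/42, 8149/2982, -6344082/4050053].

Taylor coefficients (read off): a_0 = -2904/245, a_1 = -34364/1715, a_2 = 35816/1715, a_3 = 5378692/84035.
c0 = a_0 = -2904/245. Peel one level at a time: if S = 1 + c*α/S' with S'(0) = 1, then c is the α-coefficient of S and S' = c*α/(S - 1).
S_1 = c0/f = 1 + (-71/42)*α + (8149/1764)*α^2 + ...; c1 = -71/42.
S_2 = c1*α/(S_1 - 1) = 1 + (8149/2982)*α + (1057347/247009)*α^2 + ...; c2 = 8149/2982.
S_3 = c2*α/(S_2 - 1) = 1 + (-6344082/4050053)*α + ...; c3 = -6344082/4050053.


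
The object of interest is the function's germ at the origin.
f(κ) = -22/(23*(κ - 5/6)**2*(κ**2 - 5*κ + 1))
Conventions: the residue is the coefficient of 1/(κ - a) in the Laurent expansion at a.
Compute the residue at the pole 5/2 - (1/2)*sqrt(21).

The factor κ**2 - 5*κ + 1 splits as (κ - a)(κ - a') with a = 5/2 - (1/2)*sqrt(21), a' = 5/2 + (1/2)*sqrt(21). At the order-1 pole a set g(κ) = (κ - a)*f(κ) = [-22/(23*(κ - 5/6)**2)] / (κ - a').
Simple pole: residue = g(a) at a = 5/2 - (1/2)*sqrt(21), which is 47520/182183 + (76296/1275281)*sqrt(21).

The residue is 47520/182183 + (76296/1275281)*sqrt(21).


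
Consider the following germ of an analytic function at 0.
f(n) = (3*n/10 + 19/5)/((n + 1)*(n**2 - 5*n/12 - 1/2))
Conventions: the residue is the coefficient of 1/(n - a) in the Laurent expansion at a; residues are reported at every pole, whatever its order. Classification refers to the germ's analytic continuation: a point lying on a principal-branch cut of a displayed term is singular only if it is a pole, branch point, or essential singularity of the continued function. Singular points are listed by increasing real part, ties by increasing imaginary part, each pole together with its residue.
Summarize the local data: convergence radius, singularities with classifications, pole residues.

Radius of convergence at 0: -5/24 + (1/24)*sqrt(313).
At -1: a pole of order 1; residue 42/11.
At 5/24 - (1/24)*sqrt(313): a pole of order 1; residue -21/11 - (3243/17215)*sqrt(313).
At 5/24 + (1/24)*sqrt(313): a pole of order 1; residue -21/11 + (3243/17215)*sqrt(313).

Denominator factor (n**2 - 5*n/12 - 1/2): discriminant 313/144, real irrational roots 5/24 + (1/24)*sqrt(313) and 5/24 - (1/24)*sqrt(313); poles of order 1, moduli 5/24 + (1/24)*sqrt(313) and -5/24 + (1/24)*sqrt(313).
Denominator factor (n + 1): pole of order 1 at -1, modulus 1.
The radius of convergence is the smallest modulus among the singular points: -5/24 + (1/24)*sqrt(313).
At the order-1 pole -1 set g(n) = (n - (-1))*f(n) = (3*n/10 + 19/5)/(n**2 - 5*n/12 - 1/2).
Simple pole: residue = g(a) at a = -1, which is 42/11.
The factor n**2 - 5*n/12 - 1/2 splits as (n - a)(n - a') with a = 5/24 - (1/24)*sqrt(313), a' = 5/24 + (1/24)*sqrt(313). At the order-1 pole a set g(n) = (n - a)*f(n) = [(3*n/10 + 19/5)/(n + 1)] / (n - a').
Simple pole: residue = g(a) at a = 5/24 - (1/24)*sqrt(313), which is -21/11 - (3243/17215)*sqrt(313).
The factor n**2 - 5*n/12 - 1/2 splits as (n - a)(n - a') with a = 5/24 + (1/24)*sqrt(313), a' = 5/24 - (1/24)*sqrt(313). At the order-1 pole a set g(n) = (n - a)*f(n) = [(3*n/10 + 19/5)/(n + 1)] / (n - a').
Simple pole: residue = g(a) at a = 5/24 + (1/24)*sqrt(313), which is -21/11 + (3243/17215)*sqrt(313).
List the singular points by increasing real part (a conjugate pair: the negative imaginary part first).


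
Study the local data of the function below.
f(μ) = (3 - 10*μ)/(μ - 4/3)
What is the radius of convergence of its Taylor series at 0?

The radius of convergence is 4/3.

Denominator factor (μ - 4/3): pole of order 1 at 4/3, modulus 4/3.
The radius of convergence is the smallest modulus among the singular points: 4/3.


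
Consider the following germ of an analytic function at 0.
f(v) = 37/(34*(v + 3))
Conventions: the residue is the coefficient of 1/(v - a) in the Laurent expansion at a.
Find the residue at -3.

At the order-1 pole -3 set g(v) = (v - (-3))*f(v) = 37/34.
Simple pole: residue = g(a) at a = -3, which is 37/34.

The residue is 37/34.


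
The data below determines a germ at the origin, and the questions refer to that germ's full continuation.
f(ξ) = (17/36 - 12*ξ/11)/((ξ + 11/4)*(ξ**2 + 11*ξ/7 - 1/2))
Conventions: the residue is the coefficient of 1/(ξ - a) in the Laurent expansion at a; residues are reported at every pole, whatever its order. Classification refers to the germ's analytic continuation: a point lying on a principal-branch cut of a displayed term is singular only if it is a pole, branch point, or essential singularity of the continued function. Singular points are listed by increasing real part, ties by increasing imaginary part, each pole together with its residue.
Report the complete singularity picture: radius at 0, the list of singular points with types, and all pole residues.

Radius of convergence at 0: -11/14 + (1/14)*sqrt(219).
At -11/4: a pole of order 1; residue 3500/2763.
At -11/14 - (1/14)*sqrt(219): a pole of order 1; residue -1750/2763 - (297283/6656067)*sqrt(219).
At -11/14 + (1/14)*sqrt(219): a pole of order 1; residue -1750/2763 + (297283/6656067)*sqrt(219).

Denominator factor (ξ + 11/4): pole of order 1 at -11/4, modulus 11/4.
Denominator factor (ξ**2 + 11*ξ/7 - 1/2): discriminant 219/49, real irrational roots -11/14 + (1/14)*sqrt(219) and -11/14 - (1/14)*sqrt(219); poles of order 1, moduli -11/14 + (1/14)*sqrt(219) and 11/14 + (1/14)*sqrt(219).
The radius of convergence is the smallest modulus among the singular points: -11/14 + (1/14)*sqrt(219).
At the order-1 pole -11/4 set g(ξ) = (ξ - (-11/4))*f(ξ) = (17/36 - 12*ξ/11)/(ξ**2 + 11*ξ/7 - 1/2).
Simple pole: residue = g(a) at a = -11/4, which is 3500/2763.
The factor ξ**2 + 11*ξ/7 - 1/2 splits as (ξ - a)(ξ - a') with a = -11/14 - (1/14)*sqrt(219), a' = -11/14 + (1/14)*sqrt(219). At the order-1 pole a set g(ξ) = (ξ - a)*f(ξ) = [(17/36 - 12*ξ/11)/(ξ + 11/4)] / (ξ - a').
Simple pole: residue = g(a) at a = -11/14 - (1/14)*sqrt(219), which is -1750/2763 - (297283/6656067)*sqrt(219).
The factor ξ**2 + 11*ξ/7 - 1/2 splits as (ξ - a)(ξ - a') with a = -11/14 + (1/14)*sqrt(219), a' = -11/14 - (1/14)*sqrt(219). At the order-1 pole a set g(ξ) = (ξ - a)*f(ξ) = [(17/36 - 12*ξ/11)/(ξ + 11/4)] / (ξ - a').
Simple pole: residue = g(a) at a = -11/14 + (1/14)*sqrt(219), which is -1750/2763 + (297283/6656067)*sqrt(219).
List the singular points by increasing real part (a conjugate pair: the negative imaginary part first).


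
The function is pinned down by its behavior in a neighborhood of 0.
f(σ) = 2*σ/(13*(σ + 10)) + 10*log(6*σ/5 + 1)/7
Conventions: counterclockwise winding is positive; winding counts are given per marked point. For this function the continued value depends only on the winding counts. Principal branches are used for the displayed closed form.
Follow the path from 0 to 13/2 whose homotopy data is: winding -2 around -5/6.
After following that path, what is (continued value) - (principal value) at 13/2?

Continued minus principal equals -(40/7)*pi*i.

The rational part is single-valued and drops out of the difference; each branch term changes only by its own monodromy.
(10/7)*log(1 - σ/(-5/6)): each positive loop around -5/6 adds 2*pi*i to the log, so winding -2 contributes (10/7)*(-2)*2*pi*i = -(40/7)*pi*i.
Summing the contributions at σ = 13/2 gives -(40/7)*pi*i.


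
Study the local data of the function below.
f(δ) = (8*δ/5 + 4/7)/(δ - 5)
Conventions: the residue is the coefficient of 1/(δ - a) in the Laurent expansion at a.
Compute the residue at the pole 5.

The residue is 60/7.

At the order-1 pole 5 set g(δ) = (δ - (5))*f(δ) = 8*δ/5 + 4/7.
Simple pole: residue = g(a) at a = 5, which is 60/7.


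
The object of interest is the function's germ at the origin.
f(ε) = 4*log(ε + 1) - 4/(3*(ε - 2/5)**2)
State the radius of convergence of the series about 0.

The radius of convergence is 2/5.

Denominator factor (ε - 2/5)^2: pole of order 2 at 2/5, modulus 2/5.
Branch term (4)*log(1 - ε/(-1)): its argument vanishes at ε = -1, a logarithmic branch point, modulus 1.
The radius of convergence is the smallest modulus among the singular points: 2/5.


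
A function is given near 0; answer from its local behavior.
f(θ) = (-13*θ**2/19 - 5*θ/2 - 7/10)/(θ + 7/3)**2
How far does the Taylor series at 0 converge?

The radius of convergence is 7/3.

Denominator factor (θ + 7/3)^2: pole of order 2 at -7/3, modulus 7/3.
The radius of convergence is the smallest modulus among the singular points: 7/3.


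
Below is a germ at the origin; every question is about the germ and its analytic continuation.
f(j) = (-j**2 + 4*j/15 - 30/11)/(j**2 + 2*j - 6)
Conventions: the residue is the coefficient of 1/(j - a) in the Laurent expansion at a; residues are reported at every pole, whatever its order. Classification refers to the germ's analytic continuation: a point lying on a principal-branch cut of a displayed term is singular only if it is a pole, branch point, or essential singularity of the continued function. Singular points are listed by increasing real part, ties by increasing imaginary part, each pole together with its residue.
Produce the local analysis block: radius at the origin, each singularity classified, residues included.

Denominator factor (j**2 + 2*j - 6): discriminant 28, real irrational roots -1 + sqrt(7) and -1 - sqrt(7); poles of order 1, moduli -1 + sqrt(7) and 1 + sqrt(7).
The radius of convergence is the smallest modulus among the singular points: -1 + sqrt(7).
The factor j**2 + 2*j - 6 splits as (j - a)(j - a') with a = -1 - sqrt(7), a' = -1 + sqrt(7). At the order-1 pole a set g(j) = (j - a)*f(j) = [-j**2 + 4*j/15 - 30/11] / (j - a').
Simple pole: residue = g(a) at a = -1 - sqrt(7), which is 17/15 + (907/1155)*sqrt(7).
The factor j**2 + 2*j - 6 splits as (j - a)(j - a') with a = -1 + sqrt(7), a' = -1 - sqrt(7). At the order-1 pole a set g(j) = (j - a)*f(j) = [-j**2 + 4*j/15 - 30/11] / (j - a').
Simple pole: residue = g(a) at a = -1 + sqrt(7), which is 17/15 - (907/1155)*sqrt(7).
List the singular points by increasing real part (a conjugate pair: the negative imaginary part first).

Radius of convergence at 0: -1 + sqrt(7).
At -1 - sqrt(7): a pole of order 1; residue 17/15 + (907/1155)*sqrt(7).
At -1 + sqrt(7): a pole of order 1; residue 17/15 - (907/1155)*sqrt(7).


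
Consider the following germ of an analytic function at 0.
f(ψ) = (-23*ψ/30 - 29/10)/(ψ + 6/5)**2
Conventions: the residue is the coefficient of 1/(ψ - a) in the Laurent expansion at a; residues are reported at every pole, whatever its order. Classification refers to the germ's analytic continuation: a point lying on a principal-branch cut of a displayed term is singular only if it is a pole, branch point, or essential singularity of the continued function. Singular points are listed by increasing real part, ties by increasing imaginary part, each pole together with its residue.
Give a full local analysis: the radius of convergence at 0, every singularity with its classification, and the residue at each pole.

Radius of convergence at 0: 6/5.
At -6/5: a pole of order 2; residue -23/30.

Denominator factor (ψ + 6/5)^2: pole of order 2 at -6/5, modulus 6/5.
The radius of convergence is the smallest modulus among the singular points: 6/5.
At the order-2 pole -6/5 set g(ψ) = (ψ - (-6/5))^2*f(ψ) = -23*ψ/30 - 29/10.
Order-2 pole: residue = g'(a); g'(-6/5) = -23/30, so the residue is -23/30.


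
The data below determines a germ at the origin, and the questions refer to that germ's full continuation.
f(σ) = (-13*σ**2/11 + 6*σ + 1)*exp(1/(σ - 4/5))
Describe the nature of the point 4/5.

The point is an essential singularity.

The exponent 1/(σ - (4/5)) has a pole at 4/5, so exp(1/(σ - (4/5))) takes every nonzero value near it: an essential singularity (not a pole of any order).


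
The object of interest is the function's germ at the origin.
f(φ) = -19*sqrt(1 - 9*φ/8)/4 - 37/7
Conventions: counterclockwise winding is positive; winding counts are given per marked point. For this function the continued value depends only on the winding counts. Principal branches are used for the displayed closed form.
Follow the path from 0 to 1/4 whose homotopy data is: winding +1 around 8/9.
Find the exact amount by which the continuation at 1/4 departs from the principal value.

Continued minus principal equals (19/16)*sqrt(46).

The rational part is single-valued and drops out of the difference; each branch term changes only by its own monodromy.
(-19/4)*sqrt(1 - φ/(8/9)): winding +1 is odd, the square root flips sign, contributing -2*(-19/4)*sqrt(1 - (1/4)/(8/9)) = -2*(-19/4)*sqrt(23/32) = (19/16)*sqrt(46).
Summing the contributions at φ = 1/4 gives (19/16)*sqrt(46).


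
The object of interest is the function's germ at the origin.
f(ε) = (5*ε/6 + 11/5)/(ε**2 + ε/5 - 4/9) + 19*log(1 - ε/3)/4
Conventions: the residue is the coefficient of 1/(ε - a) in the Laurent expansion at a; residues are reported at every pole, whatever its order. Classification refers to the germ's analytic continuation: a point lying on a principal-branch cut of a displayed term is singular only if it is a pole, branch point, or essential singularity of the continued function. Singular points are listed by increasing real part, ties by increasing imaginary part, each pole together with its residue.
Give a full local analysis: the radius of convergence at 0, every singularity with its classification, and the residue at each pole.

Denominator factor (ε**2 + ε/5 - 4/9): discriminant 409/225, real irrational roots -1/10 + (1/30)*sqrt(409) and -1/10 - (1/30)*sqrt(409); poles of order 1, moduli -1/10 + (1/30)*sqrt(409) and 1/10 + (1/30)*sqrt(409).
Branch term (19/4)*log(1 - ε/(3)): its argument vanishes at ε = 3, a logarithmic branch point, modulus 3.
The radius of convergence is the smallest modulus among the singular points: -1/10 + (1/30)*sqrt(409).
The branch term is analytic at -1/10 - (1/30)*sqrt(409) and contributes nothing to the residue; only the rational part matters.
The factor ε**2 + ε/5 - 4/9 splits as (ε - a)(ε - a') with a = -1/10 - (1/30)*sqrt(409), a' = -1/10 + (1/30)*sqrt(409). At the order-1 pole a set g(ε) = (ε - a)*(rational part) = [5*ε/6 + 11/5] / (ε - a').
Simple pole: residue = g(a) at a = -1/10 - (1/30)*sqrt(409), which is 5/12 - (127/1636)*sqrt(409).
The branch term is analytic at -1/10 + (1/30)*sqrt(409) and contributes nothing to the residue; only the rational part matters.
The factor ε**2 + ε/5 - 4/9 splits as (ε - a)(ε - a') with a = -1/10 + (1/30)*sqrt(409), a' = -1/10 - (1/30)*sqrt(409). At the order-1 pole a set g(ε) = (ε - a)*(rational part) = [5*ε/6 + 11/5] / (ε - a').
Simple pole: residue = g(a) at a = -1/10 + (1/30)*sqrt(409), which is 5/12 + (127/1636)*sqrt(409).
List the singular points by increasing real part (a conjugate pair: the negative imaginary part first).

Radius of convergence at 0: -1/10 + (1/30)*sqrt(409).
At -1/10 - (1/30)*sqrt(409): a pole of order 1; residue 5/12 - (127/1636)*sqrt(409).
At -1/10 + (1/30)*sqrt(409): a pole of order 1; residue 5/12 + (127/1636)*sqrt(409).
At 3: a logarithmic branch point.


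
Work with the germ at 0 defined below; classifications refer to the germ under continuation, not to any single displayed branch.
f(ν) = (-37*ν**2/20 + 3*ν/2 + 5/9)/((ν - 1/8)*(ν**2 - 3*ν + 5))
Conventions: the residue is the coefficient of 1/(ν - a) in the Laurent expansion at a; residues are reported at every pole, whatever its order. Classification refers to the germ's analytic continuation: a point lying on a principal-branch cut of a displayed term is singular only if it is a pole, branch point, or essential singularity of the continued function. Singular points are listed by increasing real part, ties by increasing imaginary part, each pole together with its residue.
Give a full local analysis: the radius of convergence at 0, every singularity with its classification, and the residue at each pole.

Radius of convergence at 0: 1/8.
At 1/8: a pole of order 1; residue 8227/53460.
At (3/2) - ((1/2)*sqrt(11))*i: a pole of order 1; residue (-13391/13365) - ((143/1215)*sqrt(11))*i.
At (3/2) + ((1/2)*sqrt(11))*i: a pole of order 1; residue (-13391/13365) + ((143/1215)*sqrt(11))*i.

Denominator factor (ν - 1/8): pole of order 1 at 1/8, modulus 1/8.
Denominator factor (ν**2 - 3*ν + 5): discriminant -11, complex-conjugate roots (3/2) + ((1/2)*sqrt(11))*i and (3/2) - ((1/2)*sqrt(11))*i; poles of order 1, moduli sqrt(5) and sqrt(5).
The radius of convergence is the smallest modulus among the singular points: 1/8.
At the order-1 pole 1/8 set g(ν) = (ν - (1/8))*f(ν) = (-37*ν**2/20 + 3*ν/2 + 5/9)/(ν**2 - 3*ν + 5).
Simple pole: residue = g(a) at a = 1/8, which is 8227/53460.
The factor ν**2 - 3*ν + 5 splits as (ν - a)(ν - a') with a = (3/2) - ((1/2)*sqrt(11))*i, a' = (3/2) + ((1/2)*sqrt(11))*i. At the order-1 pole a set g(ν) = (ν - a)*f(ν) = [(-37*ν**2/20 + 3*ν/2 + 5/9)/(ν - 1/8)] / (ν - a').
Simple pole: residue = g(a) at a = (3/2) - ((1/2)*sqrt(11))*i, which is (-13391/13365) - ((143/1215)*sqrt(11))*i.
The factor ν**2 - 3*ν + 5 splits as (ν - a)(ν - a') with a = (3/2) + ((1/2)*sqrt(11))*i, a' = (3/2) - ((1/2)*sqrt(11))*i. At the order-1 pole a set g(ν) = (ν - a)*f(ν) = [(-37*ν**2/20 + 3*ν/2 + 5/9)/(ν - 1/8)] / (ν - a').
Simple pole: residue = g(a) at a = (3/2) + ((1/2)*sqrt(11))*i, which is (-13391/13365) + ((143/1215)*sqrt(11))*i.
List the singular points by increasing real part (a conjugate pair: the negative imaginary part first).


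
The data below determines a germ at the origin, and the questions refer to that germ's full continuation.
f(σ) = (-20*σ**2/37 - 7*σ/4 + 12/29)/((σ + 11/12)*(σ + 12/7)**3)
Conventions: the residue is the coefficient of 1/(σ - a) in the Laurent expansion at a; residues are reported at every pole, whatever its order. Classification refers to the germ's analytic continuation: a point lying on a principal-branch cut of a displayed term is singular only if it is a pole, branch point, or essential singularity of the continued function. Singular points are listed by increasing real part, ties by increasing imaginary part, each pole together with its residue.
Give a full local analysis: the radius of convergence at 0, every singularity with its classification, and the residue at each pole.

Radius of convergence at 0: 11/12.
At -12/7: a pole of order 3; residue -994503804/322718699.
At -11/12: a pole of order 1; residue 994503804/322718699.

Denominator factor (σ + 12/7)^3: pole of order 3 at -12/7, modulus 12/7.
Denominator factor (σ + 11/12): pole of order 1 at -11/12, modulus 11/12.
The radius of convergence is the smallest modulus among the singular points: 11/12.
At the order-3 pole -12/7 set g(σ) = (σ - (-12/7))^3*f(σ) = (-20*σ**2/37 - 7*σ/4 + 12/29)/(σ + 11/12).
Order-3 pole: residue = g''(a)/2; g''(-12/7) = -1989007608/322718699, so the residue is -994503804/322718699.
At the order-1 pole -11/12 set g(σ) = (σ - (-11/12))*f(σ) = (-20*σ**2/37 - 7*σ/4 + 12/29)/(σ + 12/7)**3.
Simple pole: residue = g(a) at a = -11/12, which is 994503804/322718699.
List the singular points by increasing real part (a conjugate pair: the negative imaginary part first).


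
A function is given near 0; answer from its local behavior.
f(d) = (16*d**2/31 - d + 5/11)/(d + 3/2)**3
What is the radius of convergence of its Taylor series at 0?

The radius of convergence is 3/2.

Denominator factor (d + 3/2)^3: pole of order 3 at -3/2, modulus 3/2.
The radius of convergence is the smallest modulus among the singular points: 3/2.


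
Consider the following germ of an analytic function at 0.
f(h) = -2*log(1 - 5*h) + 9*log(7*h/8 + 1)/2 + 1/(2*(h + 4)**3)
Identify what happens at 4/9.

Denominator factors: h + 4 = 40/9 at h = 4/9 — none vanishes.
Branch term log(1 - h/(-8/7)): argument at 4/9 is 25/18, nonzero, so 4/9 is not its branch point (a point on a principal cut is still regular for the continued germ).
Branch term log(1 - h/(1/5)): argument at 4/9 is -11/9, nonzero, so 4/9 is not its branch point (a point on a principal cut is still regular for the continued germ).
So the germ continues analytically to 4/9.

The point is a regular point.


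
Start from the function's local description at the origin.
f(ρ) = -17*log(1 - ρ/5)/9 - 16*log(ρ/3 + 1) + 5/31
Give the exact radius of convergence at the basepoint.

The radius of convergence is 3.

Branch term (-16)*log(1 - ρ/(-3)): its argument vanishes at ρ = -3, a logarithmic branch point, modulus 3.
Branch term (-17/9)*log(1 - ρ/(5)): its argument vanishes at ρ = 5, a logarithmic branch point, modulus 5.
The radius of convergence is the smallest modulus among the singular points: 3.


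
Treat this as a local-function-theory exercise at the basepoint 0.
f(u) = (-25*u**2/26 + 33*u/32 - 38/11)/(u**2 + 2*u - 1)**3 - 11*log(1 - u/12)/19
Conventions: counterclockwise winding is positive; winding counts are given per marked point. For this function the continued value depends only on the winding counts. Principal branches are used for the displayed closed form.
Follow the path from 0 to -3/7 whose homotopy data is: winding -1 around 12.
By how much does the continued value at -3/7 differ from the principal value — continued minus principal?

Continued minus principal equals (22/19)*pi*i.

The rational part is single-valued and drops out of the difference; each branch term changes only by its own monodromy.
(-11/19)*log(1 - u/(12)): each positive loop around 12 adds 2*pi*i to the log, so winding -1 contributes (-11/19)*(-1)*2*pi*i = (22/19)*pi*i.
Summing the contributions at u = -3/7 gives (22/19)*pi*i.


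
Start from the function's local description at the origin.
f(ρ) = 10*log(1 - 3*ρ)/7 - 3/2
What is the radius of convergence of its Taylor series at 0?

Branch term (10/7)*log(1 - ρ/(1/3)): its argument vanishes at ρ = 1/3, a logarithmic branch point, modulus 1/3.
The radius of convergence is the smallest modulus among the singular points: 1/3.

The radius of convergence is 1/3.


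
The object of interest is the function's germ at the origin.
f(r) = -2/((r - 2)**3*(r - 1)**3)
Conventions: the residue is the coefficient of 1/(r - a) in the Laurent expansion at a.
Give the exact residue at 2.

At the order-3 pole 2 set g(r) = (r - (2))^3*f(r) = -2/(r - 1)**3.
Order-3 pole: residue = g''(a)/2; g''(2) = -24, so the residue is -12.

The residue is -12.


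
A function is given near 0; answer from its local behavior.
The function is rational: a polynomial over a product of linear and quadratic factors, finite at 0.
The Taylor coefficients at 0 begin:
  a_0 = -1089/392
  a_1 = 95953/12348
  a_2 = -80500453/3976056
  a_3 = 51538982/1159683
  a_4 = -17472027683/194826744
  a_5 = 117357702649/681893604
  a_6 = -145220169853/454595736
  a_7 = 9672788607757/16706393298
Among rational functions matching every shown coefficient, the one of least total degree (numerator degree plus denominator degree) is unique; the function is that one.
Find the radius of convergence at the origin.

The radius of convergence is 7/11.

No rational of total degree below 4 reproduces all 8 coefficients; solving the [2/2] Pade equations on them gives f(y) = (-25*y**2/23 - 7*y/18 - 9/8)/(y + 7/11)**2, whose expansion matches every shown term.
Denominator factor (y + 7/11)^2: pole of order 2 at -7/11, modulus 7/11.
The radius of convergence is the smallest modulus among the singular points: 7/11.


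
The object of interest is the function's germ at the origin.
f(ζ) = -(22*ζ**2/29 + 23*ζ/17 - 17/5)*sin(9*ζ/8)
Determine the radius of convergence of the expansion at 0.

The factor -sin(9*ζ/8) is entire and contributes no finite singular point.
The polynomial part has no poles.
No finite singular points: the Taylor series at 0 converges everywhere.

The radius of convergence is infinite.


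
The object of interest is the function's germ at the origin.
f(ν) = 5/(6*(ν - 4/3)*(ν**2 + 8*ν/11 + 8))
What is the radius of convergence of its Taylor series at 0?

The radius of convergence is 4/3.

Denominator factor (ν**2 + 8*ν/11 + 8): discriminant -3808/121, complex-conjugate roots (-4/11) + ((2/11)*sqrt(238))*i and (-4/11) - ((2/11)*sqrt(238))*i; poles of order 1, moduli (2)*sqrt(2) and (2)*sqrt(2).
Denominator factor (ν - 4/3): pole of order 1 at 4/3, modulus 4/3.
The radius of convergence is the smallest modulus among the singular points: 4/3.


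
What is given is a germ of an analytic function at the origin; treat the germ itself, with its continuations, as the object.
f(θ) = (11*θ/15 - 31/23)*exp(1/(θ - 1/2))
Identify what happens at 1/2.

The point is an essential singularity.

The exponent 1/(θ - (1/2)) has a pole at 1/2, so exp(1/(θ - (1/2))) takes every nonzero value near it: an essential singularity (not a pole of any order).


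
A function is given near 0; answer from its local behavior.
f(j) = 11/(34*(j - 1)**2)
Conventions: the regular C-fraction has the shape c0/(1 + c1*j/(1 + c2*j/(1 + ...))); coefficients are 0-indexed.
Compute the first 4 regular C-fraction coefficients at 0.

The regular C-fraction coefficients are [11/34, -2, 1/2, -1/2].

Taylor coefficients (expand at 0): a_0 = 11/34, a_1 = 11/17, a_2 = 33/34, a_3 = 22/17.
c0 = a_0 = 11/34. Peel one level at a time: if S = 1 + c*j/S' with S'(0) = 1, then c is the j-coefficient of S and S' = c*j/(S - 1).
S_1 = c0/f = 1 + (-2)*j + (1)*j^2 + ...; c1 = -2.
S_2 = c1*j/(S_1 - 1) = 1 + (1/2)*j + (1/4)*j^2 + ...; c2 = 1/2.
S_3 = c2*j/(S_2 - 1) = 1 + (-1/2)*j + ...; c3 = -1/2.


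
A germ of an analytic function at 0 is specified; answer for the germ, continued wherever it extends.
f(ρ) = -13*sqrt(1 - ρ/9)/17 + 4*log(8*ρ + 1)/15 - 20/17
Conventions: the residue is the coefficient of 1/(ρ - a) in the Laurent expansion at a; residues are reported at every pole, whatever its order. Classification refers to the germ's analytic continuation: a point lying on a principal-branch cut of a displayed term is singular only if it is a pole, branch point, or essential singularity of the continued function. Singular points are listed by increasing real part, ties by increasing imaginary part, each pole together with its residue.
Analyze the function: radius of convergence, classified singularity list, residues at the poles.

Branch term (4/15)*log(1 - ρ/(-1/8)): its argument vanishes at ρ = -1/8, a logarithmic branch point, modulus 1/8.
Branch term (-13/17)*sqrt(1 - ρ/(9)): its argument vanishes at ρ = 9, a square-root branch point, modulus 9.
The radius of convergence is the smallest modulus among the singular points: 1/8.
List the singular points by increasing real part (a conjugate pair: the negative imaginary part first).

Radius of convergence at 0: 1/8.
At -1/8: a logarithmic branch point.
At 9: an algebraic (square-root) branch point.


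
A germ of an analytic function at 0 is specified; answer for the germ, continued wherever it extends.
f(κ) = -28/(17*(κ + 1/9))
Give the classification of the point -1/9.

The point is a pole of order 1.

The denominator factor κ + 1/9 vanishes at -1/9 and appears to the power 1; the numerator there equals -28/17, nonzero, and no other factor vanishes.
Hence a pole whose order is the multiplicity, 1.


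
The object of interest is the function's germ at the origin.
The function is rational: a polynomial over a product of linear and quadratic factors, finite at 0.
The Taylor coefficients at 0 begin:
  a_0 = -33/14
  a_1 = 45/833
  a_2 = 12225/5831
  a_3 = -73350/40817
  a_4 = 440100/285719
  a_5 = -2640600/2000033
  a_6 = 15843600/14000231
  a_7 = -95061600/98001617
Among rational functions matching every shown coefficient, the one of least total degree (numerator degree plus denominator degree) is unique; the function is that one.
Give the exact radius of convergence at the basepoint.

The radius of convergence is 7/6.

No rational of total degree below 3 reproduces all 8 coefficients; solving the [2/1] Pade equations on them gives f(ξ) = (5*ξ**2/2 - 39*ξ/17 - 11/4)/(ξ + 7/6), whose expansion matches every shown term.
Denominator factor (ξ + 7/6): pole of order 1 at -7/6, modulus 7/6.
The radius of convergence is the smallest modulus among the singular points: 7/6.


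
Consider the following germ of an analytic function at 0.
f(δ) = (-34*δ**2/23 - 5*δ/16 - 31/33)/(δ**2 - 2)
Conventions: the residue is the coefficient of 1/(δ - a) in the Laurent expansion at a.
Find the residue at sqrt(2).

The residue is -5/32 - (2957/3036)*sqrt(2).

The factor δ**2 - 2 splits as (δ - a)(δ - a') with a = sqrt(2), a' = -sqrt(2). At the order-1 pole a set g(δ) = (δ - a)*f(δ) = [-34*δ**2/23 - 5*δ/16 - 31/33] / (δ - a').
Simple pole: residue = g(a) at a = sqrt(2), which is -5/32 - (2957/3036)*sqrt(2).


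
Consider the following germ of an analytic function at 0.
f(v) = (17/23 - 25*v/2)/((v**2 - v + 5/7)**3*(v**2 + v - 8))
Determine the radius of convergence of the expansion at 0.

Denominator factor (v**2 + v - 8): discriminant 33, real irrational roots -1/2 + (1/2)*sqrt(33) and -1/2 - (1/2)*sqrt(33); poles of order 1, moduli -1/2 + (1/2)*sqrt(33) and 1/2 + (1/2)*sqrt(33).
Denominator factor (v**2 - v + 5/7)^3: discriminant -13/7, complex-conjugate roots (1/2) + ((1/14)*sqrt(91))*i and (1/2) - ((1/14)*sqrt(91))*i; poles of order 3, moduli (1/7)*sqrt(35) and (1/7)*sqrt(35).
The radius of convergence is the smallest modulus among the singular points: (1/7)*sqrt(35).

The radius of convergence is (1/7)*sqrt(35).


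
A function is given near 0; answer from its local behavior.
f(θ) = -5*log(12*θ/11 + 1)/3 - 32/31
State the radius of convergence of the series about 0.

Branch term (-5/3)*log(1 - θ/(-11/12)): its argument vanishes at θ = -11/12, a logarithmic branch point, modulus 11/12.
The radius of convergence is the smallest modulus among the singular points: 11/12.

The radius of convergence is 11/12.


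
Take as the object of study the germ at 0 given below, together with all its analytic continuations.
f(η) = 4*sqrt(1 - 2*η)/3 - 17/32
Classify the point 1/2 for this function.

The point is an algebraic (square-root) branch point.

The term (4/3)*sqrt(1 - η/(1/2)) has argument 1 - 1/2/(1/2) = 0 at 1/2: a square-root (algebraic, two-sheeted) branch point; the remaining terms are analytic or single-valued there.


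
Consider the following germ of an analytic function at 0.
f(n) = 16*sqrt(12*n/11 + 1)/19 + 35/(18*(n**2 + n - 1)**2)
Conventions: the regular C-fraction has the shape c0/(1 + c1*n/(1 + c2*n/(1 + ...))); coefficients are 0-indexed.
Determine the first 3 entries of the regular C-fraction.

The regular C-fraction coefficients are [953/342, -16358/10483, -10081019/15589174].

Taylor coefficients (expand at 0): a_0 = 953/342, a_1 = 8179/1881, a_2 = 397141/41382.
c0 = a_0 = 953/342. Peel one level at a time: if S = 1 + c*n/S' with S'(0) = 1, then c is the n-coefficient of S and S' = c*n/(S - 1).
S_1 = c0/f = 1 + (-16358/10483)*n + (-10081019/9990299)*n^2 + ...; c1 = -16358/10483.
S_2 = c1*n/(S_1 - 1) = 1 + (-10081019/15589174)*n + ...; c2 = -10081019/15589174.


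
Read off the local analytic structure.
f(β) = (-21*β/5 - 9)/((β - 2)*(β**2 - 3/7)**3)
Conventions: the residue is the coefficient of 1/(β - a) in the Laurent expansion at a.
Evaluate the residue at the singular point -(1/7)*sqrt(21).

The factor β**2 - 3/7 splits as (β - a)(β - a') with a = -(1/7)*sqrt(21), a' = (1/7)*sqrt(21). At the order-3 pole a set g(β) = (β - a)^3*f(β) = [(-21*β/5 - 9)/(β - 2)] / (β - a')^3.
Order-3 pole: residue = g''(a)/2; g''(-(1/7)*sqrt(21)) = 29841/78125 - (5562431/1875000)*sqrt(21), so the residue is 29841/156250 - (5562431/3750000)*sqrt(21).

The residue is 29841/156250 - (5562431/3750000)*sqrt(21).


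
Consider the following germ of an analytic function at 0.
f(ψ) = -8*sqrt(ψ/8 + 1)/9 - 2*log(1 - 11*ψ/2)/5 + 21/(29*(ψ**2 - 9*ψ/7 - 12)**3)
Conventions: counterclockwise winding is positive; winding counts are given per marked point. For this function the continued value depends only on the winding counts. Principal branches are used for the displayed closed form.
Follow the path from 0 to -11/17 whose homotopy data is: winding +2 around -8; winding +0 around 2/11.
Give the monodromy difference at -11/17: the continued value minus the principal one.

Continued minus principal equals 0.

The rational part is single-valued and drops out of the difference; each branch term changes only by its own monodromy.
(-8/9)*sqrt(1 - ψ/(-8)): winding +2 is even, the square root returns to the same sheet, contribution 0.
(-2/5)*log(1 - ψ/(2/11)): winding 0 around 2/11, so this term returns to its principal value, contribution 0.
Summing the contributions at ψ = -11/17 gives 0.


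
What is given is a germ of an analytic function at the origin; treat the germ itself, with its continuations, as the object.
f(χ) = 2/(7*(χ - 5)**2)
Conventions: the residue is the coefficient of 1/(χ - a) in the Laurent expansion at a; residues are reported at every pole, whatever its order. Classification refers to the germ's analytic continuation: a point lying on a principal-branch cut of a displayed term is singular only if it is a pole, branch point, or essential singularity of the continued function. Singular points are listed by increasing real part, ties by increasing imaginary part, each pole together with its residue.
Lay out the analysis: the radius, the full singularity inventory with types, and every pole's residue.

Radius of convergence at 0: 5.
At 5: a pole of order 2; residue 0.

Denominator factor (χ - 5)^2: pole of order 2 at 5, modulus 5.
The radius of convergence is the smallest modulus among the singular points: 5.
At the order-2 pole 5 set g(χ) = (χ - (5))^2*f(χ) = 2/7.
Order-2 pole: residue = g'(a); g'(5) = 0, so the residue is 0.
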